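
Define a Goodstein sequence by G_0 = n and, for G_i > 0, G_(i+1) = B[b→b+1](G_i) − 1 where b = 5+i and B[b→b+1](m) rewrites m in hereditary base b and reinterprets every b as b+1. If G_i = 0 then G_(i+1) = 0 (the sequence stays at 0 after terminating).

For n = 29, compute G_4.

G_0=29  [base 5] 5^2 + 4  →[5↦6]→  6^2 + 4 = 40  −1 ⇒ G_1=39
G_1=39  [base 6] 6^2 + 3  →[6↦7]→  7^2 + 3 = 52  −1 ⇒ G_2=51
G_2=51  [base 7] 7^2 + 2  →[7↦8]→  8^2 + 2 = 66  −1 ⇒ G_3=65
G_3=65  [base 8] 8^2 + 1  →[8↦9]→  9^2 + 1 = 82  −1 ⇒ G_4=81
G_4=81  [base 9] 9^2  →[9↦10]→  10^2 = 100  −1 ⇒ G_5=99

81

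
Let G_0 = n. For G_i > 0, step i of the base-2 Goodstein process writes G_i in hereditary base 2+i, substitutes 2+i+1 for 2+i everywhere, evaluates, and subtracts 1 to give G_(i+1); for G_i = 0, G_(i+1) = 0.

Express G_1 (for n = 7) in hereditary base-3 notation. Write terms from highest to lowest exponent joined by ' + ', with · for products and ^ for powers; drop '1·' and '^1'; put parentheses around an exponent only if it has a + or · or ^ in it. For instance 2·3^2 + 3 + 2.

[0] 7 ≡ 2^2 + 2 + 1 (base 2). Lift 3: 31. −1: 30.
[1] 30 ≡ 3^3 + 3 (base 3). Lift 4: 260. −1: 259.

3^3 + 3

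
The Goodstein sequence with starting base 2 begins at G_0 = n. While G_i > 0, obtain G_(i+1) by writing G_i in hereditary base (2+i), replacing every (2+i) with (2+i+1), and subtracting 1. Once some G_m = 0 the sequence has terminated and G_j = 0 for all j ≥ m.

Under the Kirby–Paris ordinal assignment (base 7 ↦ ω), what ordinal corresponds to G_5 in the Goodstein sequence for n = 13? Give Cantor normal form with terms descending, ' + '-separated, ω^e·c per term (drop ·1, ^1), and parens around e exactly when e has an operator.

ω^(ω + 1) + ω^3·3 + ω^2·3 + ω·3

i=0: 13 = 2^(2 + 1) + 2^2 + 1 (b=2); 2→3: 3^(3 + 1) + 3^3 + 1 = 109; 109−1 = 108
i=1: 108 = 3^(3 + 1) + 3^3 (b=3); 3→4: 4^(4 + 1) + 4^4 = 1280; 1280−1 = 1279
i=2: 1279 = 4^(4 + 1) + 3·4^3 + 3·4^2 + 3·4 + 3 (b=4); 4→5: 5^(5 + 1) + 3·5^3 + 3·5^2 + 3·5 + 3 = 16093; 16093−1 = 16092
i=3: 16092 = 5^(5 + 1) + 3·5^3 + 3·5^2 + 3·5 + 2 (b=5); 5→6: 6^(6 + 1) + 3·6^3 + 3·6^2 + 3·6 + 2 = 280712; 280712−1 = 280711
i=4: 280711 = 6^(6 + 1) + 3·6^3 + 3·6^2 + 3·6 + 1 (b=6); 6→7: 7^(7 + 1) + 3·7^3 + 3·7^2 + 3·7 + 1 = 5765999; 5765999−1 = 5765998
i=5: 5765998 = 7^(7 + 1) + 3·7^3 + 3·7^2 + 3·7 (b=7); 7→8: 8^(8 + 1) + 3·8^3 + 3·8^2 + 3·8 = 134219480; 134219480−1 = 134219479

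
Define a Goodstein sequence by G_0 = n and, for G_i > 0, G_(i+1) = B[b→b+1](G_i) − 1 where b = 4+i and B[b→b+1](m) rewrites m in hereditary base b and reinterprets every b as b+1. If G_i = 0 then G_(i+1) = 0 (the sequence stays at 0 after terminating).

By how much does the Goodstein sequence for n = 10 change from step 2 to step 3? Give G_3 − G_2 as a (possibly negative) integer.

1

10 —HB4→ 2·4 + 2 —bump→ 2·5 + 2 = 12 —(−1)→ 11
11 —HB5→ 2·5 + 1 —bump→ 2·6 + 1 = 13 —(−1)→ 12
12 —HB6→ 2·6 —bump→ 2·7 = 14 —(−1)→ 13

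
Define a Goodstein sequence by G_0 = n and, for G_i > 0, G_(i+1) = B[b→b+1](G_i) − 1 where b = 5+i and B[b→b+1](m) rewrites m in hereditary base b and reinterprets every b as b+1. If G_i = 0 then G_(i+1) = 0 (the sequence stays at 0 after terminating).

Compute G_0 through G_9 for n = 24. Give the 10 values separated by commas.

24, 27, 30, 33, 36, 39, 41, 43, 45, 47

[0] 24 ≡ 4·5 + 4 (base 5). Lift 6: 28. −1: 27.
[1] 27 ≡ 4·6 + 3 (base 6). Lift 7: 31. −1: 30.
[2] 30 ≡ 4·7 + 2 (base 7). Lift 8: 34. −1: 33.
[3] 33 ≡ 4·8 + 1 (base 8). Lift 9: 37. −1: 36.
[4] 36 ≡ 4·9 (base 9). Lift 10: 40. −1: 39.
[5] 39 ≡ 3·10 + 9 (base 10). Lift 11: 42. −1: 41.
[6] 41 ≡ 3·11 + 8 (base 11). Lift 12: 44. −1: 43.
[7] 43 ≡ 3·12 + 7 (base 12). Lift 13: 46. −1: 45.
[8] 45 ≡ 3·13 + 6 (base 13). Lift 14: 48. −1: 47.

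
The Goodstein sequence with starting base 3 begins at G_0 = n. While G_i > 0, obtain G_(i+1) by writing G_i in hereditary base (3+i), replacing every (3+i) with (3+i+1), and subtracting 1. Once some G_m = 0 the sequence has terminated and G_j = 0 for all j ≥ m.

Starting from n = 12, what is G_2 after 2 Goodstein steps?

[0] 12 ≡ 3^2 + 3 (base 3). Lift 4: 20. −1: 19.
[1] 19 ≡ 4^2 + 3 (base 4). Lift 5: 28. −1: 27.
[2] 27 ≡ 5^2 + 2 (base 5). Lift 6: 38. −1: 37.

27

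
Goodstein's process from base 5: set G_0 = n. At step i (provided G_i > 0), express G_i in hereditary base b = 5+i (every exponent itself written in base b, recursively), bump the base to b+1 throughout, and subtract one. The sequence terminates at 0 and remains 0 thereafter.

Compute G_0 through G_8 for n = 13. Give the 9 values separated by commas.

13, 14, 15, 16, 17, 17, 17, 17, 17

step 0: 13 = 2·5 + 3; sub 6 for 5: 2·6 + 3; = 15; G_1 = 15−1 = 14
step 1: 14 = 2·6 + 2; sub 7 for 6: 2·7 + 2; = 16; G_2 = 16−1 = 15
step 2: 15 = 2·7 + 1; sub 8 for 7: 2·8 + 1; = 17; G_3 = 17−1 = 16
step 3: 16 = 2·8; sub 9 for 8: 2·9; = 18; G_4 = 18−1 = 17
step 4: 17 = 9 + 8; sub 10 for 9: 10 + 8; = 18; G_5 = 18−1 = 17
step 5: 17 = 10 + 7; sub 11 for 10: 11 + 7; = 18; G_6 = 18−1 = 17
step 6: 17 = 11 + 6; sub 12 for 11: 12 + 6; = 18; G_7 = 18−1 = 17
step 7: 17 = 12 + 5; sub 13 for 12: 13 + 5; = 18; G_8 = 18−1 = 17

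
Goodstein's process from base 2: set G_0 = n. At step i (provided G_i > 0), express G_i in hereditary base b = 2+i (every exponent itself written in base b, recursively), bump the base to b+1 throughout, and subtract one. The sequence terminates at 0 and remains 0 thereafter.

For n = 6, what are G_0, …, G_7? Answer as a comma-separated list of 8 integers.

6, 29, 257, 3125, 46655, 98039, 187243, 332147

base 2: 6 = 2^2 + 2; at 3: 3^3 + 3 = 30; next = 29
base 3: 29 = 3^3 + 2; at 4: 4^4 + 2 = 258; next = 257
base 4: 257 = 4^4 + 1; at 5: 5^5 + 1 = 3126; next = 3125
base 5: 3125 = 5^5; at 6: 6^6 = 46656; next = 46655
base 6: 46655 = 5·6^5 + 5·6^4 + 5·6^3 + 5·6^2 + 5·6 + 5; at 7: 5·7^5 + 5·7^4 + 5·7^3 + 5·7^2 + 5·7 + 5 = 98040; next = 98039
base 7: 98039 = 5·7^5 + 5·7^4 + 5·7^3 + 5·7^2 + 5·7 + 4; at 8: 5·8^5 + 5·8^4 + 5·8^3 + 5·8^2 + 5·8 + 4 = 187244; next = 187243
base 8: 187243 = 5·8^5 + 5·8^4 + 5·8^3 + 5·8^2 + 5·8 + 3; at 9: 5·9^5 + 5·9^4 + 5·9^3 + 5·9^2 + 5·9 + 3 = 332148; next = 332147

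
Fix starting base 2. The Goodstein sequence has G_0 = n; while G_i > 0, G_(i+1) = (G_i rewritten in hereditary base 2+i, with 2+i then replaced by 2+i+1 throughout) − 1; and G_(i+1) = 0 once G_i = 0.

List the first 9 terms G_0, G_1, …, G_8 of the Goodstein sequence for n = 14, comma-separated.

G_0=14  [base 2] 2^(2 + 1) + 2^2 + 2  →[2↦3]→  3^(3 + 1) + 3^3 + 3 = 111  −1 ⇒ G_1=110
G_1=110  [base 3] 3^(3 + 1) + 3^3 + 2  →[3↦4]→  4^(4 + 1) + 4^4 + 2 = 1282  −1 ⇒ G_2=1281
G_2=1281  [base 4] 4^(4 + 1) + 4^4 + 1  →[4↦5]→  5^(5 + 1) + 5^5 + 1 = 18751  −1 ⇒ G_3=18750
G_3=18750  [base 5] 5^(5 + 1) + 5^5  →[5↦6]→  6^(6 + 1) + 6^6 = 326592  −1 ⇒ G_4=326591
G_4=326591  [base 6] 6^(6 + 1) + 5·6^5 + 5·6^4 + 5·6^3 + 5·6^2 + 5·6 + 5  →[6↦7]→  7^(7 + 1) + 5·7^5 + 5·7^4 + 5·7^3 + 5·7^2 + 5·7 + 5 = 5862841  −1 ⇒ G_5=5862840
G_5=5862840  [base 7] 7^(7 + 1) + 5·7^5 + 5·7^4 + 5·7^3 + 5·7^2 + 5·7 + 4  →[7↦8]→  8^(8 + 1) + 5·8^5 + 5·8^4 + 5·8^3 + 5·8^2 + 5·8 + 4 = 134404972  −1 ⇒ G_6=134404971
G_6=134404971  [base 8] 8^(8 + 1) + 5·8^5 + 5·8^4 + 5·8^3 + 5·8^2 + 5·8 + 3  →[8↦9]→  9^(9 + 1) + 5·9^5 + 5·9^4 + 5·9^3 + 5·9^2 + 5·9 + 3 = 3487116549  −1 ⇒ G_7=3487116548
G_7=3487116548  [base 9] 9^(9 + 1) + 5·9^5 + 5·9^4 + 5·9^3 + 5·9^2 + 5·9 + 2  →[9↦10]→  10^(10 + 1) + 5·10^5 + 5·10^4 + 5·10^3 + 5·10^2 + 5·10 + 2 = 100000555552  −1 ⇒ G_8=100000555551

14, 110, 1281, 18750, 326591, 5862840, 134404971, 3487116548, 100000555551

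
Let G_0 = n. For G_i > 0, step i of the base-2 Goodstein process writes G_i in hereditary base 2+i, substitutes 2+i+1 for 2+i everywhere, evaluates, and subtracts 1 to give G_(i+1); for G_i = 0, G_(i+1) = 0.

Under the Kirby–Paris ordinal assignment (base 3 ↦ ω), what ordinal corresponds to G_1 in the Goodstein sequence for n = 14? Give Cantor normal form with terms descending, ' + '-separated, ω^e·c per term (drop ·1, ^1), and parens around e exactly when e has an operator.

base 2: 14 = 2^(2 + 1) + 2^2 + 2; at 3: 3^(3 + 1) + 3^3 + 3 = 111; next = 110
base 3: 110 = 3^(3 + 1) + 3^3 + 2; at 4: 4^(4 + 1) + 4^4 + 2 = 1282; next = 1281

ω^(ω + 1) + ω^ω + 2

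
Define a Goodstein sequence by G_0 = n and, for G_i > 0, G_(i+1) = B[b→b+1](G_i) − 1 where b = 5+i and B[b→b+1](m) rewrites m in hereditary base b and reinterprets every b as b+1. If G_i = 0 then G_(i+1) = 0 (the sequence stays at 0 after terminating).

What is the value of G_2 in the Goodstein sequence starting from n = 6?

G_0 = 6. HB_5(6) = 5 + 1. Bump = 7. G_1 = 6.
G_1 = 6. HB_6(6) = 6. Bump = 7. G_2 = 6.
G_2 = 6. HB_7(6) = 6. Bump = 6. G_3 = 5.

6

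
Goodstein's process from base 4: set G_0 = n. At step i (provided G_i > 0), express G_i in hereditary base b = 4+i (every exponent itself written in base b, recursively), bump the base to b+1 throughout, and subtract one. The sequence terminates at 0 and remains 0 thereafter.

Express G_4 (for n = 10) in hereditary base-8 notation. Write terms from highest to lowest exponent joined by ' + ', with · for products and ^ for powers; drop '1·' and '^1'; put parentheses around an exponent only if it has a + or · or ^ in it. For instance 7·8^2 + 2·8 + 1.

8 + 5

step 0: 10 = 2·4 + 2; sub 5 for 4: 2·5 + 2; = 12; G_1 = 12−1 = 11
step 1: 11 = 2·5 + 1; sub 6 for 5: 2·6 + 1; = 13; G_2 = 13−1 = 12
step 2: 12 = 2·6; sub 7 for 6: 2·7; = 14; G_3 = 14−1 = 13
step 3: 13 = 7 + 6; sub 8 for 7: 8 + 6; = 14; G_4 = 14−1 = 13
step 4: 13 = 8 + 5; sub 9 for 8: 9 + 5; = 14; G_5 = 14−1 = 13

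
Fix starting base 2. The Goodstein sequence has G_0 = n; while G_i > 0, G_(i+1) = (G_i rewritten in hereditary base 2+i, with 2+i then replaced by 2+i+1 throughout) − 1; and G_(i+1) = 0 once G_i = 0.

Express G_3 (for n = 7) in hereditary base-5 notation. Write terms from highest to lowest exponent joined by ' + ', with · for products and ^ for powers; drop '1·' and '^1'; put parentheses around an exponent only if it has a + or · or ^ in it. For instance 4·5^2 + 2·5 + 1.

step 0: 7 = 2^2 + 2 + 1; sub 3 for 2: 3^3 + 3 + 1; = 31; G_1 = 31−1 = 30
step 1: 30 = 3^3 + 3; sub 4 for 3: 4^4 + 4; = 260; G_2 = 260−1 = 259
step 2: 259 = 4^4 + 3; sub 5 for 4: 5^5 + 3; = 3128; G_3 = 3128−1 = 3127

5^5 + 2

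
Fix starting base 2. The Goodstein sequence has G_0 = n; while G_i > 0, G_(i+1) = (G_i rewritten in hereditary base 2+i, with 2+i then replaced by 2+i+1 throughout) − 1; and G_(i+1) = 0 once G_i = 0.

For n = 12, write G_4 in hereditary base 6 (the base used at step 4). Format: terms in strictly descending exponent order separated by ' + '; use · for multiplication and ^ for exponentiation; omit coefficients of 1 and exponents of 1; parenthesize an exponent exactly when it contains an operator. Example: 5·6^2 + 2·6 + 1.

6^(6 + 1) + 2·6^2 + 6 + 5

i=0: 12 = 2^(2 + 1) + 2^2 (b=2); 2→3: 3^(3 + 1) + 3^3 = 108; 108−1 = 107
i=1: 107 = 3^(3 + 1) + 2·3^2 + 2·3 + 2 (b=3); 3→4: 4^(4 + 1) + 2·4^2 + 2·4 + 2 = 1066; 1066−1 = 1065
i=2: 1065 = 4^(4 + 1) + 2·4^2 + 2·4 + 1 (b=4); 4→5: 5^(5 + 1) + 2·5^2 + 2·5 + 1 = 15686; 15686−1 = 15685
i=3: 15685 = 5^(5 + 1) + 2·5^2 + 2·5 (b=5); 5→6: 6^(6 + 1) + 2·6^2 + 2·6 = 280020; 280020−1 = 280019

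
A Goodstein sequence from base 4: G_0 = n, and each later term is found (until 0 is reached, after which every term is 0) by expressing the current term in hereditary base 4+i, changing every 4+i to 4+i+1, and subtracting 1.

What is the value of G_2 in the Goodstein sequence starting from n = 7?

7

(0) 7|_4 = 4 + 3 ↦ 5 + 3|_5 = 8 ⇒ 7
(1) 7|_5 = 5 + 2 ↦ 6 + 2|_6 = 8 ⇒ 7
(2) 7|_6 = 6 + 1 ↦ 7 + 1|_7 = 8 ⇒ 7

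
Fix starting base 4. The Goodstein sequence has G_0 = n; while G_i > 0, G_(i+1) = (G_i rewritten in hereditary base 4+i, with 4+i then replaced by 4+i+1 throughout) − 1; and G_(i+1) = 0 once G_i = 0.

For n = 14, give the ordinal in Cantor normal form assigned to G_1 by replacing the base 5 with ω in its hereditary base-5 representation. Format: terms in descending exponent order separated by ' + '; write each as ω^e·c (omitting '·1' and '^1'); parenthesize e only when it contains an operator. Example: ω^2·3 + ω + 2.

ω·3 + 1

(0) 14|_4 = 3·4 + 2 ↦ 3·5 + 2|_5 = 17 ⇒ 16
(1) 16|_5 = 3·5 + 1 ↦ 3·6 + 1|_6 = 19 ⇒ 18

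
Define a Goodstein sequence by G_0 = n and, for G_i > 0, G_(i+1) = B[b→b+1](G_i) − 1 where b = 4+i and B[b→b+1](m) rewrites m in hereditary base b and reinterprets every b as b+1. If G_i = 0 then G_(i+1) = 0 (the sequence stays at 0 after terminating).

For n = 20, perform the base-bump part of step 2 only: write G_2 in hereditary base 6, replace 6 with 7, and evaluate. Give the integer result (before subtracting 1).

52

base 4: 20 = 4^2 + 4; at 5: 5^2 + 5 = 30; next = 29
base 5: 29 = 5^2 + 4; at 6: 6^2 + 4 = 40; next = 39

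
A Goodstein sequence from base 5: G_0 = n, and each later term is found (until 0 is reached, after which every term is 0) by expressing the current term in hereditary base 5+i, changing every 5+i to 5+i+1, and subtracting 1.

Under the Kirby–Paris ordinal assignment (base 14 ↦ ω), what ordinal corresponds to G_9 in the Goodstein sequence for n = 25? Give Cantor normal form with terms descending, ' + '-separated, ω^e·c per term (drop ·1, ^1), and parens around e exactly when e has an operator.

25 —HB5→ 5^2 —bump→ 6^2 = 36 —(−1)→ 35
35 —HB6→ 5·6 + 5 —bump→ 5·7 + 5 = 40 —(−1)→ 39
39 —HB7→ 5·7 + 4 —bump→ 5·8 + 4 = 44 —(−1)→ 43
43 —HB8→ 5·8 + 3 —bump→ 5·9 + 3 = 48 —(−1)→ 47
47 —HB9→ 5·9 + 2 —bump→ 5·10 + 2 = 52 —(−1)→ 51
51 —HB10→ 5·10 + 1 —bump→ 5·11 + 1 = 56 —(−1)→ 55
55 —HB11→ 5·11 —bump→ 5·12 = 60 —(−1)→ 59
59 —HB12→ 4·12 + 11 —bump→ 4·13 + 11 = 63 —(−1)→ 62
62 —HB13→ 4·13 + 10 —bump→ 4·14 + 10 = 66 —(−1)→ 65

ω·4 + 9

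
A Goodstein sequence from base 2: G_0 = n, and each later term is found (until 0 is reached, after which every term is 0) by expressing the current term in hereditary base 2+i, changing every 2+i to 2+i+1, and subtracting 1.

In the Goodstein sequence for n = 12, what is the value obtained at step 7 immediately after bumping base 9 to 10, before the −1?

[0] 12 ≡ 2^(2 + 1) + 2^2 (base 2). Lift 3: 108. −1: 107.
[1] 107 ≡ 3^(3 + 1) + 2·3^2 + 2·3 + 2 (base 3). Lift 4: 1066. −1: 1065.
[2] 1065 ≡ 4^(4 + 1) + 2·4^2 + 2·4 + 1 (base 4). Lift 5: 15686. −1: 15685.
[3] 15685 ≡ 5^(5 + 1) + 2·5^2 + 2·5 (base 5). Lift 6: 280020. −1: 280019.
[4] 280019 ≡ 6^(6 + 1) + 2·6^2 + 6 + 5 (base 6). Lift 7: 5764911. −1: 5764910.
[5] 5764910 ≡ 7^(7 + 1) + 2·7^2 + 7 + 4 (base 7). Lift 8: 134217868. −1: 134217867.
[6] 134217867 ≡ 8^(8 + 1) + 2·8^2 + 8 + 3 (base 8). Lift 9: 3486784575. −1: 3486784574.

100000000212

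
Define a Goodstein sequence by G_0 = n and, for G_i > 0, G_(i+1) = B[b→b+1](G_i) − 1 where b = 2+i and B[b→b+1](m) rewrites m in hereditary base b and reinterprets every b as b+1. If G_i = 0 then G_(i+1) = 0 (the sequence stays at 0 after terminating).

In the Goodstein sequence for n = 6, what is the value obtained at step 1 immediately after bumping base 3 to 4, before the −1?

258

[0] 6 ≡ 2^2 + 2 (base 2). Lift 3: 30. −1: 29.
[1] 29 ≡ 3^3 + 2 (base 3). Lift 4: 258. −1: 257.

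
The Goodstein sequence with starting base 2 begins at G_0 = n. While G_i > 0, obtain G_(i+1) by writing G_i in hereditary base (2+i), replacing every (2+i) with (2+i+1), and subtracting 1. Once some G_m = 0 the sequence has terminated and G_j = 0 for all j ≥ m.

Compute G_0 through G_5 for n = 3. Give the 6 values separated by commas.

G_0=3  [base 2] 2 + 1  →[2↦3]→  3 + 1 = 4  −1 ⇒ G_1=3
G_1=3  [base 3] 3  →[3↦4]→  4 = 4  −1 ⇒ G_2=3
G_2=3  [base 4] 3  →[4↦5]→  3 = 3  −1 ⇒ G_3=2
G_3=2  [base 5] 2  →[5↦6]→  2 = 2  −1 ⇒ G_4=1
G_4=1  [base 6] 1  →[6↦7]→  1 = 1  −1 ⇒ G_5=0

3, 3, 3, 2, 1, 0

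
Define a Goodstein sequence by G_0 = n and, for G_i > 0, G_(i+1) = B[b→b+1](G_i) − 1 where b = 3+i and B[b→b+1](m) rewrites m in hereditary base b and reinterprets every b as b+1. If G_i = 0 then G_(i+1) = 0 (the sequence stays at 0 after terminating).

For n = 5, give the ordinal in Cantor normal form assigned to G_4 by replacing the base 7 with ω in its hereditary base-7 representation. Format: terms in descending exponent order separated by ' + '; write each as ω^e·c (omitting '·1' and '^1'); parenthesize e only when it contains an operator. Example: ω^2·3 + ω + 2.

4

(0) 5|_3 = 3 + 2 ↦ 4 + 2|_4 = 6 ⇒ 5
(1) 5|_4 = 4 + 1 ↦ 5 + 1|_5 = 6 ⇒ 5
(2) 5|_5 = 5 ↦ 6|_6 = 6 ⇒ 5
(3) 5|_6 = 5 ↦ 5|_7 = 5 ⇒ 4
(4) 4|_7 = 4 ↦ 4|_8 = 4 ⇒ 3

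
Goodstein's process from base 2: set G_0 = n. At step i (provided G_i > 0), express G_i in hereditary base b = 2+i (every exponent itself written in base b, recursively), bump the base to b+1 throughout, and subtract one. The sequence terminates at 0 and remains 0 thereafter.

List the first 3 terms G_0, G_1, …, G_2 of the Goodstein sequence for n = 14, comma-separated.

14, 110, 1281

(0) 14|_2 = 2^(2 + 1) + 2^2 + 2 ↦ 3^(3 + 1) + 3^3 + 3|_3 = 111 ⇒ 110
(1) 110|_3 = 3^(3 + 1) + 3^3 + 2 ↦ 4^(4 + 1) + 4^4 + 2|_4 = 1282 ⇒ 1281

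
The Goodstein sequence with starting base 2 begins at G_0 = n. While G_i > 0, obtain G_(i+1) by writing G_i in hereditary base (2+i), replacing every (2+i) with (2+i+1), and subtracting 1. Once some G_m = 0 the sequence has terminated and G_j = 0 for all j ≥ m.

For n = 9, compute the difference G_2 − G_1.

942

step 0: 9 = 2^(2 + 1) + 1; sub 3 for 2: 3^(3 + 1) + 1; = 82; G_1 = 82−1 = 81
step 1: 81 = 3^(3 + 1); sub 4 for 3: 4^(4 + 1); = 1024; G_2 = 1024−1 = 1023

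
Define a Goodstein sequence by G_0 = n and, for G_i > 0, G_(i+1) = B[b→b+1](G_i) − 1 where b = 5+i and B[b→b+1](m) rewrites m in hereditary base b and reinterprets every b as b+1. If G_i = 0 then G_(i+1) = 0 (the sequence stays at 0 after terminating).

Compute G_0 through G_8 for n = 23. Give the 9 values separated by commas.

(0) 23|_5 = 4·5 + 3 ↦ 4·6 + 3|_6 = 27 ⇒ 26
(1) 26|_6 = 4·6 + 2 ↦ 4·7 + 2|_7 = 30 ⇒ 29
(2) 29|_7 = 4·7 + 1 ↦ 4·8 + 1|_8 = 33 ⇒ 32
(3) 32|_8 = 4·8 ↦ 4·9|_9 = 36 ⇒ 35
(4) 35|_9 = 3·9 + 8 ↦ 3·10 + 8|_10 = 38 ⇒ 37
(5) 37|_10 = 3·10 + 7 ↦ 3·11 + 7|_11 = 40 ⇒ 39
(6) 39|_11 = 3·11 + 6 ↦ 3·12 + 6|_12 = 42 ⇒ 41
(7) 41|_12 = 3·12 + 5 ↦ 3·13 + 5|_13 = 44 ⇒ 43

23, 26, 29, 32, 35, 37, 39, 41, 43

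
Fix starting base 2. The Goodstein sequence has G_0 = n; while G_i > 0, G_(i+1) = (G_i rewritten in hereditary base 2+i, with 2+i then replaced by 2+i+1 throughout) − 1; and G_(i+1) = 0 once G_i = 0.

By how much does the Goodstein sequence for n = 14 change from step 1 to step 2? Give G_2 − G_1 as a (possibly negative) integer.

G_0 = 14. HB_2(14) = 2^(2 + 1) + 2^2 + 2. Bump = 111. G_1 = 110.
G_1 = 110. HB_3(110) = 3^(3 + 1) + 3^3 + 2. Bump = 1282. G_2 = 1281.

1171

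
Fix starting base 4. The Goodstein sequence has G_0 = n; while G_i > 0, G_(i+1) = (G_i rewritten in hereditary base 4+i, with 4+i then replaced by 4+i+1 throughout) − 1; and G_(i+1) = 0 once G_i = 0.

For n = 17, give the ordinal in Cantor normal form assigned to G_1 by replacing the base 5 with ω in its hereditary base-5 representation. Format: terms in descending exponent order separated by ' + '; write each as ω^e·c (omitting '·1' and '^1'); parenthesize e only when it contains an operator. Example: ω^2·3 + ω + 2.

ω^2

[0] 17 ≡ 4^2 + 1 (base 4). Lift 5: 26. −1: 25.
[1] 25 ≡ 5^2 (base 5). Lift 6: 36. −1: 35.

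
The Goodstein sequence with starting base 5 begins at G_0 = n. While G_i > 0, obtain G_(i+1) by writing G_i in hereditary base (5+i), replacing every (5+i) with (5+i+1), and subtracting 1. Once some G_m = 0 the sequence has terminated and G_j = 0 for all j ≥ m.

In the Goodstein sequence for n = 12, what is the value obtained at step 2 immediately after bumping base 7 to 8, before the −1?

i=0: 12 = 2·5 + 2 (b=5); 5→6: 2·6 + 2 = 14; 14−1 = 13
i=1: 13 = 2·6 + 1 (b=6); 6→7: 2·7 + 1 = 15; 15−1 = 14
i=2: 14 = 2·7 (b=7); 7→8: 2·8 = 16; 16−1 = 15

16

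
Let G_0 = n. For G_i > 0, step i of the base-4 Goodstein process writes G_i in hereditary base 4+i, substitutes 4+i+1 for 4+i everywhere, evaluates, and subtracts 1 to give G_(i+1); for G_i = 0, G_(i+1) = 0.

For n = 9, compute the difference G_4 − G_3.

0

G_0=9  [base 4] 2·4 + 1  →[4↦5]→  2·5 + 1 = 11  −1 ⇒ G_1=10
G_1=10  [base 5] 2·5  →[5↦6]→  2·6 = 12  −1 ⇒ G_2=11
G_2=11  [base 6] 6 + 5  →[6↦7]→  7 + 5 = 12  −1 ⇒ G_3=11
G_3=11  [base 7] 7 + 4  →[7↦8]→  8 + 4 = 12  −1 ⇒ G_4=11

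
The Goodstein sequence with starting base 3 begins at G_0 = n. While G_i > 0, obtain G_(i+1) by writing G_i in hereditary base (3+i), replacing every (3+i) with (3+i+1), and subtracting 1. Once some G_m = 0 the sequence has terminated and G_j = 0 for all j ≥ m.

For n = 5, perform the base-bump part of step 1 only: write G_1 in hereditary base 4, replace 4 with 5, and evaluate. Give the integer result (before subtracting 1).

(0) 5|_3 = 3 + 2 ↦ 4 + 2|_4 = 6 ⇒ 5
(1) 5|_4 = 4 + 1 ↦ 5 + 1|_5 = 6 ⇒ 5

6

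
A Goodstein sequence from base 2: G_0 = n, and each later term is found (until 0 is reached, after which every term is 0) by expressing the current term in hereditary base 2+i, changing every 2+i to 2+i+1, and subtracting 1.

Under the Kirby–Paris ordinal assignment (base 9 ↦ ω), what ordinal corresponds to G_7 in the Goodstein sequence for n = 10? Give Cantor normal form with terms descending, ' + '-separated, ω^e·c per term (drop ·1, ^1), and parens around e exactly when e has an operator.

i=0: 10 = 2^(2 + 1) + 2 (b=2); 2→3: 3^(3 + 1) + 3 = 84; 84−1 = 83
i=1: 83 = 3^(3 + 1) + 2 (b=3); 3→4: 4^(4 + 1) + 2 = 1026; 1026−1 = 1025
i=2: 1025 = 4^(4 + 1) + 1 (b=4); 4→5: 5^(5 + 1) + 1 = 15626; 15626−1 = 15625
i=3: 15625 = 5^(5 + 1) (b=5); 5→6: 6^(6 + 1) = 279936; 279936−1 = 279935
i=4: 279935 = 5·6^6 + 5·6^5 + 5·6^4 + 5·6^3 + 5·6^2 + 5·6 + 5 (b=6); 6→7: 5·7^7 + 5·7^5 + 5·7^4 + 5·7^3 + 5·7^2 + 5·7 + 5 = 4215755; 4215755−1 = 4215754
i=5: 4215754 = 5·7^7 + 5·7^5 + 5·7^4 + 5·7^3 + 5·7^2 + 5·7 + 4 (b=7); 7→8: 5·8^8 + 5·8^5 + 5·8^4 + 5·8^3 + 5·8^2 + 5·8 + 4 = 84073324; 84073324−1 = 84073323
i=6: 84073323 = 5·8^8 + 5·8^5 + 5·8^4 + 5·8^3 + 5·8^2 + 5·8 + 3 (b=8); 8→9: 5·9^9 + 5·9^5 + 5·9^4 + 5·9^3 + 5·9^2 + 5·9 + 3 = 1937434593; 1937434593−1 = 1937434592
i=7: 1937434592 = 5·9^9 + 5·9^5 + 5·9^4 + 5·9^3 + 5·9^2 + 5·9 + 2 (b=9); 9→10: 5·10^10 + 5·10^5 + 5·10^4 + 5·10^3 + 5·10^2 + 5·10 + 2 = 50000555552; 50000555552−1 = 50000555551

ω^ω·5 + ω^5·5 + ω^4·5 + ω^3·5 + ω^2·5 + ω·5 + 2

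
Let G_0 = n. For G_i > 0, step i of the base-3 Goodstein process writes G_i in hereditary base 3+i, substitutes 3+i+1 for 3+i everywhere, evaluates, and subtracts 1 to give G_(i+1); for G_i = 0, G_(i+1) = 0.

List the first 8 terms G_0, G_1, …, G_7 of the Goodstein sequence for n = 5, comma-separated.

step 0: 5 = 3 + 2; sub 4 for 3: 4 + 2; = 6; G_1 = 6−1 = 5
step 1: 5 = 4 + 1; sub 5 for 4: 5 + 1; = 6; G_2 = 6−1 = 5
step 2: 5 = 5; sub 6 for 5: 6; = 6; G_3 = 6−1 = 5
step 3: 5 = 5; sub 7 for 6: 5; = 5; G_4 = 5−1 = 4
step 4: 4 = 4; sub 8 for 7: 4; = 4; G_5 = 4−1 = 3
step 5: 3 = 3; sub 9 for 8: 3; = 3; G_6 = 3−1 = 2
step 6: 2 = 2; sub 10 for 9: 2; = 2; G_7 = 2−1 = 1

5, 5, 5, 5, 4, 3, 2, 1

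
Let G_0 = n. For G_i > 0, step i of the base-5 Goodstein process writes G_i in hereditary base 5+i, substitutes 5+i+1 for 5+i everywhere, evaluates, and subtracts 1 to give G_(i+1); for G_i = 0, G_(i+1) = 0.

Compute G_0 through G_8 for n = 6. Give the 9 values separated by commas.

6 —HB5→ 5 + 1 —bump→ 6 + 1 = 7 —(−1)→ 6
6 —HB6→ 6 —bump→ 7 = 7 —(−1)→ 6
6 —HB7→ 6 —bump→ 6 = 6 —(−1)→ 5
5 —HB8→ 5 —bump→ 5 = 5 —(−1)→ 4
4 —HB9→ 4 —bump→ 4 = 4 —(−1)→ 3
3 —HB10→ 3 —bump→ 3 = 3 —(−1)→ 2
2 —HB11→ 2 —bump→ 2 = 2 —(−1)→ 1
1 —HB12→ 1 —bump→ 1 = 1 —(−1)→ 0

6, 6, 6, 5, 4, 3, 2, 1, 0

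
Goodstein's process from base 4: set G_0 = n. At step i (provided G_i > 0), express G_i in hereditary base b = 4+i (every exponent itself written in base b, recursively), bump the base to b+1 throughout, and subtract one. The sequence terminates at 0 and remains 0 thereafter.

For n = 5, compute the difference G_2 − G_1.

0

step 0: 5 = 4 + 1; sub 5 for 4: 5 + 1; = 6; G_1 = 6−1 = 5
step 1: 5 = 5; sub 6 for 5: 6; = 6; G_2 = 6−1 = 5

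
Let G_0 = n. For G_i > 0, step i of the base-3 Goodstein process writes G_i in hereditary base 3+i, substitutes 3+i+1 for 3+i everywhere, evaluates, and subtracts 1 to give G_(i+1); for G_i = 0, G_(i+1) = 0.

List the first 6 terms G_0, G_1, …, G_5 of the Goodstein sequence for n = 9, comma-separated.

(0) 9|_3 = 3^2 ↦ 4^2|_4 = 16 ⇒ 15
(1) 15|_4 = 3·4 + 3 ↦ 3·5 + 3|_5 = 18 ⇒ 17
(2) 17|_5 = 3·5 + 2 ↦ 3·6 + 2|_6 = 20 ⇒ 19
(3) 19|_6 = 3·6 + 1 ↦ 3·7 + 1|_7 = 22 ⇒ 21
(4) 21|_7 = 3·7 ↦ 3·8|_8 = 24 ⇒ 23

9, 15, 17, 19, 21, 23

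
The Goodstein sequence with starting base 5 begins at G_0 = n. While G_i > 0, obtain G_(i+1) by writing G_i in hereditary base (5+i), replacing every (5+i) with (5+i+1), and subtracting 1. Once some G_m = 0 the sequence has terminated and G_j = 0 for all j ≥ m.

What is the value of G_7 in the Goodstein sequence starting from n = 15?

23

[0] 15 ≡ 3·5 (base 5). Lift 6: 18. −1: 17.
[1] 17 ≡ 2·6 + 5 (base 6). Lift 7: 19. −1: 18.
[2] 18 ≡ 2·7 + 4 (base 7). Lift 8: 20. −1: 19.
[3] 19 ≡ 2·8 + 3 (base 8). Lift 9: 21. −1: 20.
[4] 20 ≡ 2·9 + 2 (base 9). Lift 10: 22. −1: 21.
[5] 21 ≡ 2·10 + 1 (base 10). Lift 11: 23. −1: 22.
[6] 22 ≡ 2·11 (base 11). Lift 12: 24. −1: 23.
[7] 23 ≡ 12 + 11 (base 12). Lift 13: 24. −1: 23.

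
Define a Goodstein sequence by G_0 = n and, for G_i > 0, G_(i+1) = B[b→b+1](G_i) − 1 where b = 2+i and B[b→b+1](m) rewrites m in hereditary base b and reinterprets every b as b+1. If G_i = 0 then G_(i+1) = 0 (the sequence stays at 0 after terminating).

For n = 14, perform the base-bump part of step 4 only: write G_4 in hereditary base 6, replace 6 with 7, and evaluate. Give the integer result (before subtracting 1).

5862841

14 —HB2→ 2^(2 + 1) + 2^2 + 2 —bump→ 3^(3 + 1) + 3^3 + 3 = 111 —(−1)→ 110
110 —HB3→ 3^(3 + 1) + 3^3 + 2 —bump→ 4^(4 + 1) + 4^4 + 2 = 1282 —(−1)→ 1281
1281 —HB4→ 4^(4 + 1) + 4^4 + 1 —bump→ 5^(5 + 1) + 5^5 + 1 = 18751 —(−1)→ 18750
18750 —HB5→ 5^(5 + 1) + 5^5 —bump→ 6^(6 + 1) + 6^6 = 326592 —(−1)→ 326591
326591 —HB6→ 6^(6 + 1) + 5·6^5 + 5·6^4 + 5·6^3 + 5·6^2 + 5·6 + 5 —bump→ 7^(7 + 1) + 5·7^5 + 5·7^4 + 5·7^3 + 5·7^2 + 5·7 + 5 = 5862841 —(−1)→ 5862840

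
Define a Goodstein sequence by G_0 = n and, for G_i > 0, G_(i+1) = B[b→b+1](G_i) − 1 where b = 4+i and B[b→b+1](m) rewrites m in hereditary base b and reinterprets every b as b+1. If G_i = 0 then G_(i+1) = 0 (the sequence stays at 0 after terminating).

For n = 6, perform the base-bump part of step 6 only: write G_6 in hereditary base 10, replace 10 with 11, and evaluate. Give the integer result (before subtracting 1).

step 0: 6 = 4 + 2; sub 5 for 4: 5 + 2; = 7; G_1 = 7−1 = 6
step 1: 6 = 5 + 1; sub 6 for 5: 6 + 1; = 7; G_2 = 7−1 = 6
step 2: 6 = 6; sub 7 for 6: 7; = 7; G_3 = 7−1 = 6
step 3: 6 = 6; sub 8 for 7: 6; = 6; G_4 = 6−1 = 5
step 4: 5 = 5; sub 9 for 8: 5; = 5; G_5 = 5−1 = 4
step 5: 4 = 4; sub 10 for 9: 4; = 4; G_6 = 4−1 = 3

3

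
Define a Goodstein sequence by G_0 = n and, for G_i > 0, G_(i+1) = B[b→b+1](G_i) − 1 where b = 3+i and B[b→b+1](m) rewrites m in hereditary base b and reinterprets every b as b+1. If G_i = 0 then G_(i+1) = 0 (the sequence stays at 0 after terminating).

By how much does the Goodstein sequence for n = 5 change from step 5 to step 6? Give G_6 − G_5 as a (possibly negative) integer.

-1

G_0=5  [base 3] 3 + 2  →[3↦4]→  4 + 2 = 6  −1 ⇒ G_1=5
G_1=5  [base 4] 4 + 1  →[4↦5]→  5 + 1 = 6  −1 ⇒ G_2=5
G_2=5  [base 5] 5  →[5↦6]→  6 = 6  −1 ⇒ G_3=5
G_3=5  [base 6] 5  →[6↦7]→  5 = 5  −1 ⇒ G_4=4
G_4=4  [base 7] 4  →[7↦8]→  4 = 4  −1 ⇒ G_5=3
G_5=3  [base 8] 3  →[8↦9]→  3 = 3  −1 ⇒ G_6=2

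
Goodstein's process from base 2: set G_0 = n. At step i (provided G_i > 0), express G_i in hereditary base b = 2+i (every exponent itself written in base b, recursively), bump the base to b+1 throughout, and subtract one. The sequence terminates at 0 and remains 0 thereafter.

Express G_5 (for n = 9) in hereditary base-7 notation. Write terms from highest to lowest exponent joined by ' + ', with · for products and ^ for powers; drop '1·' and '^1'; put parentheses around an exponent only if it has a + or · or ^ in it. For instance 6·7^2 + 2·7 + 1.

3·7^7 + 3·7^3 + 3·7^2 + 3·7

i=0: 9 = 2^(2 + 1) + 1 (b=2); 2→3: 3^(3 + 1) + 1 = 82; 82−1 = 81
i=1: 81 = 3^(3 + 1) (b=3); 3→4: 4^(4 + 1) = 1024; 1024−1 = 1023
i=2: 1023 = 3·4^4 + 3·4^3 + 3·4^2 + 3·4 + 3 (b=4); 4→5: 3·5^5 + 3·5^3 + 3·5^2 + 3·5 + 3 = 9843; 9843−1 = 9842
i=3: 9842 = 3·5^5 + 3·5^3 + 3·5^2 + 3·5 + 2 (b=5); 5→6: 3·6^6 + 3·6^3 + 3·6^2 + 3·6 + 2 = 140744; 140744−1 = 140743
i=4: 140743 = 3·6^6 + 3·6^3 + 3·6^2 + 3·6 + 1 (b=6); 6→7: 3·7^7 + 3·7^3 + 3·7^2 + 3·7 + 1 = 2471827; 2471827−1 = 2471826
i=5: 2471826 = 3·7^7 + 3·7^3 + 3·7^2 + 3·7 (b=7); 7→8: 3·8^8 + 3·8^3 + 3·8^2 + 3·8 = 50333400; 50333400−1 = 50333399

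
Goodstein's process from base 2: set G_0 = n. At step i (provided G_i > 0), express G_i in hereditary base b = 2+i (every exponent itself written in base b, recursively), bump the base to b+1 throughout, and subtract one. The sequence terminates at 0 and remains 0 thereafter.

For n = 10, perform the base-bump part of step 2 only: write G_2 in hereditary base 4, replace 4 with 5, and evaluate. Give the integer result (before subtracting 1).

10 —HB2→ 2^(2 + 1) + 2 —bump→ 3^(3 + 1) + 3 = 84 —(−1)→ 83
83 —HB3→ 3^(3 + 1) + 2 —bump→ 4^(4 + 1) + 2 = 1026 —(−1)→ 1025
1025 —HB4→ 4^(4 + 1) + 1 —bump→ 5^(5 + 1) + 1 = 15626 —(−1)→ 15625

15626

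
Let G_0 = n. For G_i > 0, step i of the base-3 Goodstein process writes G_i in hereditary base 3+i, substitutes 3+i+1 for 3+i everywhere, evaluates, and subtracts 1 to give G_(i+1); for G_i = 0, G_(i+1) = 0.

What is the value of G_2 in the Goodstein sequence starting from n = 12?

i=0: 12 = 3^2 + 3 (b=3); 3→4: 4^2 + 4 = 20; 20−1 = 19
i=1: 19 = 4^2 + 3 (b=4); 4→5: 5^2 + 3 = 28; 28−1 = 27
i=2: 27 = 5^2 + 2 (b=5); 5→6: 6^2 + 2 = 38; 38−1 = 37

27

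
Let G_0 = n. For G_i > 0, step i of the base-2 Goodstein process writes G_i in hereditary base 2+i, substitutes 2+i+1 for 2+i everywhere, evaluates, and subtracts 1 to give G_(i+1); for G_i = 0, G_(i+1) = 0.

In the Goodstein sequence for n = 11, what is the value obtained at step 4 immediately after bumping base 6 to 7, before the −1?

5764802

G_0 = 11. HB_2(11) = 2^(2 + 1) + 2 + 1. Bump = 85. G_1 = 84.
G_1 = 84. HB_3(84) = 3^(3 + 1) + 3. Bump = 1028. G_2 = 1027.
G_2 = 1027. HB_4(1027) = 4^(4 + 1) + 3. Bump = 15628. G_3 = 15627.
G_3 = 15627. HB_5(15627) = 5^(5 + 1) + 2. Bump = 279938. G_4 = 279937.
G_4 = 279937. HB_6(279937) = 6^(6 + 1) + 1. Bump = 5764802. G_5 = 5764801.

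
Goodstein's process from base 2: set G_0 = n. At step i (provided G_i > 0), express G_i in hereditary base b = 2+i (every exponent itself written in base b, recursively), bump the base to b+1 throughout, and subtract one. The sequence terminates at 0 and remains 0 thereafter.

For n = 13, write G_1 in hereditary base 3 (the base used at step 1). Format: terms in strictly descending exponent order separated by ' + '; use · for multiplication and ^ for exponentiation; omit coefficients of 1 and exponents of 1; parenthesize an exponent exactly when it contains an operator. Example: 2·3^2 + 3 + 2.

[0] 13 ≡ 2^(2 + 1) + 2^2 + 1 (base 2). Lift 3: 109. −1: 108.
[1] 108 ≡ 3^(3 + 1) + 3^3 (base 3). Lift 4: 1280. −1: 1279.

3^(3 + 1) + 3^3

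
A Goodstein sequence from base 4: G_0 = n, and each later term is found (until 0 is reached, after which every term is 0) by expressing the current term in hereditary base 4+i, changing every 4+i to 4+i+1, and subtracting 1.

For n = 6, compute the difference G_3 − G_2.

base 4: 6 = 4 + 2; at 5: 5 + 2 = 7; next = 6
base 5: 6 = 5 + 1; at 6: 6 + 1 = 7; next = 6
base 6: 6 = 6; at 7: 7 = 7; next = 6

0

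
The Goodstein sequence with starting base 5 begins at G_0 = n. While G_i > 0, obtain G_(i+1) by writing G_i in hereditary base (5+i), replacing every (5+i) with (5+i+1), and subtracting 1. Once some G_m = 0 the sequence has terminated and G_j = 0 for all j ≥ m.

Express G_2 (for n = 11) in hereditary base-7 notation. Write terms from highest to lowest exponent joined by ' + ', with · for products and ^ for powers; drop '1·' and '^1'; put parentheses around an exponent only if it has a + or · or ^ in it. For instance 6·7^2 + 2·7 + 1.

G_0=11  [base 5] 2·5 + 1  →[5↦6]→  2·6 + 1 = 13  −1 ⇒ G_1=12
G_1=12  [base 6] 2·6  →[6↦7]→  2·7 = 14  −1 ⇒ G_2=13
G_2=13  [base 7] 7 + 6  →[7↦8]→  8 + 6 = 14  −1 ⇒ G_3=13

7 + 6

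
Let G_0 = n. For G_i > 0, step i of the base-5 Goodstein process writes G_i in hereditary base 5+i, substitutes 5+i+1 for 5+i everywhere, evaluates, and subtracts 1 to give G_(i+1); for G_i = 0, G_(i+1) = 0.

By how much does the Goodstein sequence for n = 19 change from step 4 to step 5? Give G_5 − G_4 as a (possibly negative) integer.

base 5: 19 = 3·5 + 4; at 6: 3·6 + 4 = 22; next = 21
base 6: 21 = 3·6 + 3; at 7: 3·7 + 3 = 24; next = 23
base 7: 23 = 3·7 + 2; at 8: 3·8 + 2 = 26; next = 25
base 8: 25 = 3·8 + 1; at 9: 3·9 + 1 = 28; next = 27
base 9: 27 = 3·9; at 10: 3·10 = 30; next = 29

2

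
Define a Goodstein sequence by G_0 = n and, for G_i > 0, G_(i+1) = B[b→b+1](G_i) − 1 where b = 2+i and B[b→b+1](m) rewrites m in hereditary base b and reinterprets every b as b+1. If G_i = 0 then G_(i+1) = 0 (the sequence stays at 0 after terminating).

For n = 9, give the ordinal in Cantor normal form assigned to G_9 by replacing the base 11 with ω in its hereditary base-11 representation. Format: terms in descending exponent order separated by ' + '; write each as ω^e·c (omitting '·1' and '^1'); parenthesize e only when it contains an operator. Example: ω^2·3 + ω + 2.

ω^ω·3 + ω^3·3 + ω^2·3 + ω·2 + 4

G_0=9  [base 2] 2^(2 + 1) + 1  →[2↦3]→  3^(3 + 1) + 1 = 82  −1 ⇒ G_1=81
G_1=81  [base 3] 3^(3 + 1)  →[3↦4]→  4^(4 + 1) = 1024  −1 ⇒ G_2=1023
G_2=1023  [base 4] 3·4^4 + 3·4^3 + 3·4^2 + 3·4 + 3  →[4↦5]→  3·5^5 + 3·5^3 + 3·5^2 + 3·5 + 3 = 9843  −1 ⇒ G_3=9842
G_3=9842  [base 5] 3·5^5 + 3·5^3 + 3·5^2 + 3·5 + 2  →[5↦6]→  3·6^6 + 3·6^3 + 3·6^2 + 3·6 + 2 = 140744  −1 ⇒ G_4=140743
G_4=140743  [base 6] 3·6^6 + 3·6^3 + 3·6^2 + 3·6 + 1  →[6↦7]→  3·7^7 + 3·7^3 + 3·7^2 + 3·7 + 1 = 2471827  −1 ⇒ G_5=2471826
G_5=2471826  [base 7] 3·7^7 + 3·7^3 + 3·7^2 + 3·7  →[7↦8]→  3·8^8 + 3·8^3 + 3·8^2 + 3·8 = 50333400  −1 ⇒ G_6=50333399
G_6=50333399  [base 8] 3·8^8 + 3·8^3 + 3·8^2 + 2·8 + 7  →[8↦9]→  3·9^9 + 3·9^3 + 3·9^2 + 2·9 + 7 = 1162263922  −1 ⇒ G_7=1162263921
G_7=1162263921  [base 9] 3·9^9 + 3·9^3 + 3·9^2 + 2·9 + 6  →[9↦10]→  3·10^10 + 3·10^3 + 3·10^2 + 2·10 + 6 = 30000003326  −1 ⇒ G_8=30000003325
G_8=30000003325  [base 10] 3·10^10 + 3·10^3 + 3·10^2 + 2·10 + 5  →[10↦11]→  3·11^11 + 3·11^3 + 3·11^2 + 2·11 + 5 = 855935016216  −1 ⇒ G_9=855935016215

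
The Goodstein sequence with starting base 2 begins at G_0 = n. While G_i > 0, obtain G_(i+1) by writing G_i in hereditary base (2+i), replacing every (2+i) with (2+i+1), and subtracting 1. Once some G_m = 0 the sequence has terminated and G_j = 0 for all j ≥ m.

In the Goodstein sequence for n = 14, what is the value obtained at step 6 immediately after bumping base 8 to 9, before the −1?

3487116549

(0) 14|_2 = 2^(2 + 1) + 2^2 + 2 ↦ 3^(3 + 1) + 3^3 + 3|_3 = 111 ⇒ 110
(1) 110|_3 = 3^(3 + 1) + 3^3 + 2 ↦ 4^(4 + 1) + 4^4 + 2|_4 = 1282 ⇒ 1281
(2) 1281|_4 = 4^(4 + 1) + 4^4 + 1 ↦ 5^(5 + 1) + 5^5 + 1|_5 = 18751 ⇒ 18750
(3) 18750|_5 = 5^(5 + 1) + 5^5 ↦ 6^(6 + 1) + 6^6|_6 = 326592 ⇒ 326591
(4) 326591|_6 = 6^(6 + 1) + 5·6^5 + 5·6^4 + 5·6^3 + 5·6^2 + 5·6 + 5 ↦ 7^(7 + 1) + 5·7^5 + 5·7^4 + 5·7^3 + 5·7^2 + 5·7 + 5|_7 = 5862841 ⇒ 5862840
(5) 5862840|_7 = 7^(7 + 1) + 5·7^5 + 5·7^4 + 5·7^3 + 5·7^2 + 5·7 + 4 ↦ 8^(8 + 1) + 5·8^5 + 5·8^4 + 5·8^3 + 5·8^2 + 5·8 + 4|_8 = 134404972 ⇒ 134404971
(6) 134404971|_8 = 8^(8 + 1) + 5·8^5 + 5·8^4 + 5·8^3 + 5·8^2 + 5·8 + 3 ↦ 9^(9 + 1) + 5·9^5 + 5·9^4 + 5·9^3 + 5·9^2 + 5·9 + 3|_9 = 3487116549 ⇒ 3487116548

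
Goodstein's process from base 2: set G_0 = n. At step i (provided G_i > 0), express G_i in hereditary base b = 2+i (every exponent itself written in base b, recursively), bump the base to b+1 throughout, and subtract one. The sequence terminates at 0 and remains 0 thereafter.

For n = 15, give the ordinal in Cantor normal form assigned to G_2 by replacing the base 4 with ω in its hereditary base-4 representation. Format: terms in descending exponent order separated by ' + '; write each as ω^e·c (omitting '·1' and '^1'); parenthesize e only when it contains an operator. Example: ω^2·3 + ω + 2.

ω^(ω + 1) + ω^ω + 3

i=0: 15 = 2^(2 + 1) + 2^2 + 2 + 1 (b=2); 2→3: 3^(3 + 1) + 3^3 + 3 + 1 = 112; 112−1 = 111
i=1: 111 = 3^(3 + 1) + 3^3 + 3 (b=3); 3→4: 4^(4 + 1) + 4^4 + 4 = 1284; 1284−1 = 1283
i=2: 1283 = 4^(4 + 1) + 4^4 + 3 (b=4); 4→5: 5^(5 + 1) + 5^5 + 3 = 18753; 18753−1 = 18752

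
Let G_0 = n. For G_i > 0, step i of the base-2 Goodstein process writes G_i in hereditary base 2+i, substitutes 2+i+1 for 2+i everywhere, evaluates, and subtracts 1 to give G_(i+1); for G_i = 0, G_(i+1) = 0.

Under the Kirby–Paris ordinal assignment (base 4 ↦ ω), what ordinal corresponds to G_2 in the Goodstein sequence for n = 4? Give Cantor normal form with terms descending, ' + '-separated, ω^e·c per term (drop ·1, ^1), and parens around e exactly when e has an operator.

ω^2·2 + ω·2 + 1

(0) 4|_2 = 2^2 ↦ 3^3|_3 = 27 ⇒ 26
(1) 26|_3 = 2·3^2 + 2·3 + 2 ↦ 2·4^2 + 2·4 + 2|_4 = 42 ⇒ 41
(2) 41|_4 = 2·4^2 + 2·4 + 1 ↦ 2·5^2 + 2·5 + 1|_5 = 61 ⇒ 60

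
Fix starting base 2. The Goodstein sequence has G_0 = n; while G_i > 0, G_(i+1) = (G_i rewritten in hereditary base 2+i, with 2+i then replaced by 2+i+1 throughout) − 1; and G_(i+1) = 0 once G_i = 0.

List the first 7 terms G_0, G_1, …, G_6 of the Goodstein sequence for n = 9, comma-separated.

i=0: 9 = 2^(2 + 1) + 1 (b=2); 2→3: 3^(3 + 1) + 1 = 82; 82−1 = 81
i=1: 81 = 3^(3 + 1) (b=3); 3→4: 4^(4 + 1) = 1024; 1024−1 = 1023
i=2: 1023 = 3·4^4 + 3·4^3 + 3·4^2 + 3·4 + 3 (b=4); 4→5: 3·5^5 + 3·5^3 + 3·5^2 + 3·5 + 3 = 9843; 9843−1 = 9842
i=3: 9842 = 3·5^5 + 3·5^3 + 3·5^2 + 3·5 + 2 (b=5); 5→6: 3·6^6 + 3·6^3 + 3·6^2 + 3·6 + 2 = 140744; 140744−1 = 140743
i=4: 140743 = 3·6^6 + 3·6^3 + 3·6^2 + 3·6 + 1 (b=6); 6→7: 3·7^7 + 3·7^3 + 3·7^2 + 3·7 + 1 = 2471827; 2471827−1 = 2471826
i=5: 2471826 = 3·7^7 + 3·7^3 + 3·7^2 + 3·7 (b=7); 7→8: 3·8^8 + 3·8^3 + 3·8^2 + 3·8 = 50333400; 50333400−1 = 50333399

9, 81, 1023, 9842, 140743, 2471826, 50333399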